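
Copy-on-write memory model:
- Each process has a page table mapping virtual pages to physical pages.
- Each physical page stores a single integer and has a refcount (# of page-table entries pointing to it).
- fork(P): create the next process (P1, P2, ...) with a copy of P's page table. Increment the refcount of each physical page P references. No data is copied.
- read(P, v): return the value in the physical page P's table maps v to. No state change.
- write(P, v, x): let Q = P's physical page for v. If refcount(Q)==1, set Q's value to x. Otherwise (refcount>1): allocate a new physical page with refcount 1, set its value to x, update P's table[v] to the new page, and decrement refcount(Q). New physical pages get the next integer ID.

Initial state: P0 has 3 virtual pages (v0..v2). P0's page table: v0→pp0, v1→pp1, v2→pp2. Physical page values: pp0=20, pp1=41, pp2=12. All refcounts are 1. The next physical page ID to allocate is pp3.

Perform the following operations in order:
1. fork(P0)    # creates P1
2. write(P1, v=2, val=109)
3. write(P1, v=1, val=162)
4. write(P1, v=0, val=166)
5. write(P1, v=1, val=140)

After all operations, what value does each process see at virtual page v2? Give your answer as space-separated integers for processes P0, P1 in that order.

Op 1: fork(P0) -> P1. 3 ppages; refcounts: pp0:2 pp1:2 pp2:2
Op 2: write(P1, v2, 109). refcount(pp2)=2>1 -> COPY to pp3. 4 ppages; refcounts: pp0:2 pp1:2 pp2:1 pp3:1
Op 3: write(P1, v1, 162). refcount(pp1)=2>1 -> COPY to pp4. 5 ppages; refcounts: pp0:2 pp1:1 pp2:1 pp3:1 pp4:1
Op 4: write(P1, v0, 166). refcount(pp0)=2>1 -> COPY to pp5. 6 ppages; refcounts: pp0:1 pp1:1 pp2:1 pp3:1 pp4:1 pp5:1
Op 5: write(P1, v1, 140). refcount(pp4)=1 -> write in place. 6 ppages; refcounts: pp0:1 pp1:1 pp2:1 pp3:1 pp4:1 pp5:1
P0: v2 -> pp2 = 12
P1: v2 -> pp3 = 109

Answer: 12 109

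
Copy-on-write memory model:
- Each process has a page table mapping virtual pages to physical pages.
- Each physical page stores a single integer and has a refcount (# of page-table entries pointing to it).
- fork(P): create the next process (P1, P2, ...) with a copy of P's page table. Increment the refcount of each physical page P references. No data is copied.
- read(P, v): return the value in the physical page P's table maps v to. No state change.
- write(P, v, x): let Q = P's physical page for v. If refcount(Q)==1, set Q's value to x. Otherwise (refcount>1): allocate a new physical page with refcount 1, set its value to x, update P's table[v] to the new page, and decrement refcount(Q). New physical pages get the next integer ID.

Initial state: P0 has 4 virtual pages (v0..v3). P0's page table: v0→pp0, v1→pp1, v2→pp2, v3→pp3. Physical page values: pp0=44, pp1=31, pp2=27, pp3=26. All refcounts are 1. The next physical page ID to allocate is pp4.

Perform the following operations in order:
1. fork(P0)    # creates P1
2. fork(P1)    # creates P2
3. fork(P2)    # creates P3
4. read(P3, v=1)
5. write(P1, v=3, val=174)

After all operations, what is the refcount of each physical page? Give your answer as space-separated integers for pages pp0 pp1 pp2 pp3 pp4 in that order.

Answer: 4 4 4 3 1

Derivation:
Op 1: fork(P0) -> P1. 4 ppages; refcounts: pp0:2 pp1:2 pp2:2 pp3:2
Op 2: fork(P1) -> P2. 4 ppages; refcounts: pp0:3 pp1:3 pp2:3 pp3:3
Op 3: fork(P2) -> P3. 4 ppages; refcounts: pp0:4 pp1:4 pp2:4 pp3:4
Op 4: read(P3, v1) -> 31. No state change.
Op 5: write(P1, v3, 174). refcount(pp3)=4>1 -> COPY to pp4. 5 ppages; refcounts: pp0:4 pp1:4 pp2:4 pp3:3 pp4:1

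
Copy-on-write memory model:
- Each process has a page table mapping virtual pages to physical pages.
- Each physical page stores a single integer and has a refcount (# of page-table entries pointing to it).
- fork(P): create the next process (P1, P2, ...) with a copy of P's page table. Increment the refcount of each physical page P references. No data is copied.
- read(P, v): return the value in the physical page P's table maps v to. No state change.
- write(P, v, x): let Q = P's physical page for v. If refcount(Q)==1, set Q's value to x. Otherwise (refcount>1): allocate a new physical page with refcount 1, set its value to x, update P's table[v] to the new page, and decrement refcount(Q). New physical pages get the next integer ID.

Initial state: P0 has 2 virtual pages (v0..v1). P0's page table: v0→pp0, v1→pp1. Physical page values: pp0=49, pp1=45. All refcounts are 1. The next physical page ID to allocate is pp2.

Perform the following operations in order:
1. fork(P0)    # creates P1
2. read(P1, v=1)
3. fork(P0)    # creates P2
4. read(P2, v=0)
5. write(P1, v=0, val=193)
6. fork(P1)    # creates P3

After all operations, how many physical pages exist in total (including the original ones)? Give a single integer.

Op 1: fork(P0) -> P1. 2 ppages; refcounts: pp0:2 pp1:2
Op 2: read(P1, v1) -> 45. No state change.
Op 3: fork(P0) -> P2. 2 ppages; refcounts: pp0:3 pp1:3
Op 4: read(P2, v0) -> 49. No state change.
Op 5: write(P1, v0, 193). refcount(pp0)=3>1 -> COPY to pp2. 3 ppages; refcounts: pp0:2 pp1:3 pp2:1
Op 6: fork(P1) -> P3. 3 ppages; refcounts: pp0:2 pp1:4 pp2:2

Answer: 3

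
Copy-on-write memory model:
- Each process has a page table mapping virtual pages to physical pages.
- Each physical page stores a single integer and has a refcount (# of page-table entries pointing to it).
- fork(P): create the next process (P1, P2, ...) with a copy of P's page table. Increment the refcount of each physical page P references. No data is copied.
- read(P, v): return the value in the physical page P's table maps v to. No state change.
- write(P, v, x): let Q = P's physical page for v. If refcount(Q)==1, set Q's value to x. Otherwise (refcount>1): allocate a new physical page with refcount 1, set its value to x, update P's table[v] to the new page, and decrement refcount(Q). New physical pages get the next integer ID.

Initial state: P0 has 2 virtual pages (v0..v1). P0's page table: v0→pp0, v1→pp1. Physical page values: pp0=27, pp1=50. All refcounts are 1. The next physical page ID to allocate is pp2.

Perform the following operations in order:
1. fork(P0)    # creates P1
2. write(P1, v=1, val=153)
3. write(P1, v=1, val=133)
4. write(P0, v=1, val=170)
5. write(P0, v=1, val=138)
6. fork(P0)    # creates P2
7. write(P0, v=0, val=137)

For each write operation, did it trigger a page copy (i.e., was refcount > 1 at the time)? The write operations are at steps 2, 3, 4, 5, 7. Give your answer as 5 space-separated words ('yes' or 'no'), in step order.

Op 1: fork(P0) -> P1. 2 ppages; refcounts: pp0:2 pp1:2
Op 2: write(P1, v1, 153). refcount(pp1)=2>1 -> COPY to pp2. 3 ppages; refcounts: pp0:2 pp1:1 pp2:1
Op 3: write(P1, v1, 133). refcount(pp2)=1 -> write in place. 3 ppages; refcounts: pp0:2 pp1:1 pp2:1
Op 4: write(P0, v1, 170). refcount(pp1)=1 -> write in place. 3 ppages; refcounts: pp0:2 pp1:1 pp2:1
Op 5: write(P0, v1, 138). refcount(pp1)=1 -> write in place. 3 ppages; refcounts: pp0:2 pp1:1 pp2:1
Op 6: fork(P0) -> P2. 3 ppages; refcounts: pp0:3 pp1:2 pp2:1
Op 7: write(P0, v0, 137). refcount(pp0)=3>1 -> COPY to pp3. 4 ppages; refcounts: pp0:2 pp1:2 pp2:1 pp3:1

yes no no no yes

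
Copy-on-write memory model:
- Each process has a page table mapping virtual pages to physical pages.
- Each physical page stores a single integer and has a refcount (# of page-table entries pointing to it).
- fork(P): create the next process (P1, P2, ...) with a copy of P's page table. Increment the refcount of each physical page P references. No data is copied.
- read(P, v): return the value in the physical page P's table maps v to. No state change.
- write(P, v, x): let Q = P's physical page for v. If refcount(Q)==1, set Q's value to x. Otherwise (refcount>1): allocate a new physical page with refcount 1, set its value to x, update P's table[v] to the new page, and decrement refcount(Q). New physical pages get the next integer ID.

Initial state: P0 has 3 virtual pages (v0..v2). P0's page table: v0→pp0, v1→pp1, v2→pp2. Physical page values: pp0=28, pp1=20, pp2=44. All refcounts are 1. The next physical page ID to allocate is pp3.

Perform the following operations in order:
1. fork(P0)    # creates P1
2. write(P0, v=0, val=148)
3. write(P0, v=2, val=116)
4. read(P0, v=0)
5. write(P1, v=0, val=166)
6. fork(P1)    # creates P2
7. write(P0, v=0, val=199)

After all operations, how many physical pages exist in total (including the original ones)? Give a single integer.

Answer: 5

Derivation:
Op 1: fork(P0) -> P1. 3 ppages; refcounts: pp0:2 pp1:2 pp2:2
Op 2: write(P0, v0, 148). refcount(pp0)=2>1 -> COPY to pp3. 4 ppages; refcounts: pp0:1 pp1:2 pp2:2 pp3:1
Op 3: write(P0, v2, 116). refcount(pp2)=2>1 -> COPY to pp4. 5 ppages; refcounts: pp0:1 pp1:2 pp2:1 pp3:1 pp4:1
Op 4: read(P0, v0) -> 148. No state change.
Op 5: write(P1, v0, 166). refcount(pp0)=1 -> write in place. 5 ppages; refcounts: pp0:1 pp1:2 pp2:1 pp3:1 pp4:1
Op 6: fork(P1) -> P2. 5 ppages; refcounts: pp0:2 pp1:3 pp2:2 pp3:1 pp4:1
Op 7: write(P0, v0, 199). refcount(pp3)=1 -> write in place. 5 ppages; refcounts: pp0:2 pp1:3 pp2:2 pp3:1 pp4:1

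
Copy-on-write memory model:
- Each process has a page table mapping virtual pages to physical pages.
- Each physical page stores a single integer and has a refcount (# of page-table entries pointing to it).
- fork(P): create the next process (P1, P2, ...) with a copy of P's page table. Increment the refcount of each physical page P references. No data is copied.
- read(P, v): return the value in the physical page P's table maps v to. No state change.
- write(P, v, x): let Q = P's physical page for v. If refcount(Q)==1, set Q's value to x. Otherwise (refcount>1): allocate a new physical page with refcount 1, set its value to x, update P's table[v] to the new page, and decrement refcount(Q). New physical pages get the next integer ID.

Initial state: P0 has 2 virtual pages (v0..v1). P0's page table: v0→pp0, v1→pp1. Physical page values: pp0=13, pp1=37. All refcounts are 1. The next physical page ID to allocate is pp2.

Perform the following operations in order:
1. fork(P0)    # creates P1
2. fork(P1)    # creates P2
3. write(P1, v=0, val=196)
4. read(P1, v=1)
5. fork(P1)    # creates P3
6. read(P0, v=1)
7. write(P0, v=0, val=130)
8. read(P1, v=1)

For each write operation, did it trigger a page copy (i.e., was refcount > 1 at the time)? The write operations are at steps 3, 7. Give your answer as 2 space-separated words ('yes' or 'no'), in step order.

Op 1: fork(P0) -> P1. 2 ppages; refcounts: pp0:2 pp1:2
Op 2: fork(P1) -> P2. 2 ppages; refcounts: pp0:3 pp1:3
Op 3: write(P1, v0, 196). refcount(pp0)=3>1 -> COPY to pp2. 3 ppages; refcounts: pp0:2 pp1:3 pp2:1
Op 4: read(P1, v1) -> 37. No state change.
Op 5: fork(P1) -> P3. 3 ppages; refcounts: pp0:2 pp1:4 pp2:2
Op 6: read(P0, v1) -> 37. No state change.
Op 7: write(P0, v0, 130). refcount(pp0)=2>1 -> COPY to pp3. 4 ppages; refcounts: pp0:1 pp1:4 pp2:2 pp3:1
Op 8: read(P1, v1) -> 37. No state change.

yes yes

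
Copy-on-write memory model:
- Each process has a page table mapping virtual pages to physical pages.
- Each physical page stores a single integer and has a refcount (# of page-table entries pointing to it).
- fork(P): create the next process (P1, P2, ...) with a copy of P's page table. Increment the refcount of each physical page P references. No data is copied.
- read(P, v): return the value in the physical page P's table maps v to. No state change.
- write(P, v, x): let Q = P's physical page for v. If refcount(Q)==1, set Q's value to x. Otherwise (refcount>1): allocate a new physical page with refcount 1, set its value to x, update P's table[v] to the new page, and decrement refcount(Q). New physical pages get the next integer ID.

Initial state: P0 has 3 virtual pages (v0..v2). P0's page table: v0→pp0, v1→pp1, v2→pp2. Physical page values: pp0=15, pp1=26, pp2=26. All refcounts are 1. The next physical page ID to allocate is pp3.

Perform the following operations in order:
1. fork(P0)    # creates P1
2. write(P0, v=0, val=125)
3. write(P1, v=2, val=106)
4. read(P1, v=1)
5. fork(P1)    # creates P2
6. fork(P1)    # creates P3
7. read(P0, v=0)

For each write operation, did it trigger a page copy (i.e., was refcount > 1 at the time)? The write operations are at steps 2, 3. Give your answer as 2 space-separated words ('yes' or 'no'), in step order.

Op 1: fork(P0) -> P1. 3 ppages; refcounts: pp0:2 pp1:2 pp2:2
Op 2: write(P0, v0, 125). refcount(pp0)=2>1 -> COPY to pp3. 4 ppages; refcounts: pp0:1 pp1:2 pp2:2 pp3:1
Op 3: write(P1, v2, 106). refcount(pp2)=2>1 -> COPY to pp4. 5 ppages; refcounts: pp0:1 pp1:2 pp2:1 pp3:1 pp4:1
Op 4: read(P1, v1) -> 26. No state change.
Op 5: fork(P1) -> P2. 5 ppages; refcounts: pp0:2 pp1:3 pp2:1 pp3:1 pp4:2
Op 6: fork(P1) -> P3. 5 ppages; refcounts: pp0:3 pp1:4 pp2:1 pp3:1 pp4:3
Op 7: read(P0, v0) -> 125. No state change.

yes yes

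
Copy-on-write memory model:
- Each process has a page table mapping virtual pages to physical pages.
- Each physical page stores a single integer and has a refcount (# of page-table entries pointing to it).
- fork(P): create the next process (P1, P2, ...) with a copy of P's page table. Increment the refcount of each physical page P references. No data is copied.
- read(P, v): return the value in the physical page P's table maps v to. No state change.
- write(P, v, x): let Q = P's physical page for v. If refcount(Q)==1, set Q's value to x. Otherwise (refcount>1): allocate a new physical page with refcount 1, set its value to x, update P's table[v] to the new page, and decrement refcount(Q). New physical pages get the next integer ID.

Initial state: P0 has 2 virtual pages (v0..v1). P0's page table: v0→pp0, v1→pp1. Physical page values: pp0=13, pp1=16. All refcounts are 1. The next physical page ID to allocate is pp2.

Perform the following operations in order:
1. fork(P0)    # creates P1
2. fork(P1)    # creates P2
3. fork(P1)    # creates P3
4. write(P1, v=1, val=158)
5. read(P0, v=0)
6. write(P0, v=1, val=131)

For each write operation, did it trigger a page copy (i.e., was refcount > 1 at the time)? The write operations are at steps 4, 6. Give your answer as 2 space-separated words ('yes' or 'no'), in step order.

Op 1: fork(P0) -> P1. 2 ppages; refcounts: pp0:2 pp1:2
Op 2: fork(P1) -> P2. 2 ppages; refcounts: pp0:3 pp1:3
Op 3: fork(P1) -> P3. 2 ppages; refcounts: pp0:4 pp1:4
Op 4: write(P1, v1, 158). refcount(pp1)=4>1 -> COPY to pp2. 3 ppages; refcounts: pp0:4 pp1:3 pp2:1
Op 5: read(P0, v0) -> 13. No state change.
Op 6: write(P0, v1, 131). refcount(pp1)=3>1 -> COPY to pp3. 4 ppages; refcounts: pp0:4 pp1:2 pp2:1 pp3:1

yes yes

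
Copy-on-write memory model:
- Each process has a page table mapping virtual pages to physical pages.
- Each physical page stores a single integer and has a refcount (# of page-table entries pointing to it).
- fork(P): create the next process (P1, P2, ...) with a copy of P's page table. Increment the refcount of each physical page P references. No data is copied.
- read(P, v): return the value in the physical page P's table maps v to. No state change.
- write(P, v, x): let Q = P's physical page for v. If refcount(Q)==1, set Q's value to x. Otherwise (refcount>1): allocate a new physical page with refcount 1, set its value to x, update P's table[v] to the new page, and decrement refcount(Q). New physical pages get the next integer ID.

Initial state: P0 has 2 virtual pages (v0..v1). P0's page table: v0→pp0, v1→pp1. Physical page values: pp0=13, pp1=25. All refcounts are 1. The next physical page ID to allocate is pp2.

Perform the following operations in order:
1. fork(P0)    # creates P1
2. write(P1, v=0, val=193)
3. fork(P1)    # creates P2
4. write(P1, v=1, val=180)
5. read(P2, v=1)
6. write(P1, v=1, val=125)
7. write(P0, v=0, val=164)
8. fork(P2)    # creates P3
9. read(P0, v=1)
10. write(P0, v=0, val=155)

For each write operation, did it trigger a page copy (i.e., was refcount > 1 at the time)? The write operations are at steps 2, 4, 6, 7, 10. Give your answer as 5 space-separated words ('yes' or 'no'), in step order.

Op 1: fork(P0) -> P1. 2 ppages; refcounts: pp0:2 pp1:2
Op 2: write(P1, v0, 193). refcount(pp0)=2>1 -> COPY to pp2. 3 ppages; refcounts: pp0:1 pp1:2 pp2:1
Op 3: fork(P1) -> P2. 3 ppages; refcounts: pp0:1 pp1:3 pp2:2
Op 4: write(P1, v1, 180). refcount(pp1)=3>1 -> COPY to pp3. 4 ppages; refcounts: pp0:1 pp1:2 pp2:2 pp3:1
Op 5: read(P2, v1) -> 25. No state change.
Op 6: write(P1, v1, 125). refcount(pp3)=1 -> write in place. 4 ppages; refcounts: pp0:1 pp1:2 pp2:2 pp3:1
Op 7: write(P0, v0, 164). refcount(pp0)=1 -> write in place. 4 ppages; refcounts: pp0:1 pp1:2 pp2:2 pp3:1
Op 8: fork(P2) -> P3. 4 ppages; refcounts: pp0:1 pp1:3 pp2:3 pp3:1
Op 9: read(P0, v1) -> 25. No state change.
Op 10: write(P0, v0, 155). refcount(pp0)=1 -> write in place. 4 ppages; refcounts: pp0:1 pp1:3 pp2:3 pp3:1

yes yes no no no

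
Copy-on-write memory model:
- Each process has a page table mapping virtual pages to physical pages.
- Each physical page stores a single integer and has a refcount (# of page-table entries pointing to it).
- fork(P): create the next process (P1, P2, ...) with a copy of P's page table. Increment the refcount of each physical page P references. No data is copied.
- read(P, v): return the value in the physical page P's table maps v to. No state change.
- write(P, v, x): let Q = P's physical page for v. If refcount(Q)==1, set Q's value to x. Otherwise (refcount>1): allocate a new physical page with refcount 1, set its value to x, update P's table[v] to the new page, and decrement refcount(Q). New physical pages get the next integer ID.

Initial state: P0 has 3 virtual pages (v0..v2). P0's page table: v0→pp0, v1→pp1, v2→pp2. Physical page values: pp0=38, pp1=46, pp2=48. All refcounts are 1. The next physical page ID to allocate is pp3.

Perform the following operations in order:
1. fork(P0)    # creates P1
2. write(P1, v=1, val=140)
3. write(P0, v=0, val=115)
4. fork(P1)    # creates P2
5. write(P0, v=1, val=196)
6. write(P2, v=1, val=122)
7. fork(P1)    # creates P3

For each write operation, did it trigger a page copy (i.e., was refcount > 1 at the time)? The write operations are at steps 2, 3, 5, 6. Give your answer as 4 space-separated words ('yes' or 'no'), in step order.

Op 1: fork(P0) -> P1. 3 ppages; refcounts: pp0:2 pp1:2 pp2:2
Op 2: write(P1, v1, 140). refcount(pp1)=2>1 -> COPY to pp3. 4 ppages; refcounts: pp0:2 pp1:1 pp2:2 pp3:1
Op 3: write(P0, v0, 115). refcount(pp0)=2>1 -> COPY to pp4. 5 ppages; refcounts: pp0:1 pp1:1 pp2:2 pp3:1 pp4:1
Op 4: fork(P1) -> P2. 5 ppages; refcounts: pp0:2 pp1:1 pp2:3 pp3:2 pp4:1
Op 5: write(P0, v1, 196). refcount(pp1)=1 -> write in place. 5 ppages; refcounts: pp0:2 pp1:1 pp2:3 pp3:2 pp4:1
Op 6: write(P2, v1, 122). refcount(pp3)=2>1 -> COPY to pp5. 6 ppages; refcounts: pp0:2 pp1:1 pp2:3 pp3:1 pp4:1 pp5:1
Op 7: fork(P1) -> P3. 6 ppages; refcounts: pp0:3 pp1:1 pp2:4 pp3:2 pp4:1 pp5:1

yes yes no yes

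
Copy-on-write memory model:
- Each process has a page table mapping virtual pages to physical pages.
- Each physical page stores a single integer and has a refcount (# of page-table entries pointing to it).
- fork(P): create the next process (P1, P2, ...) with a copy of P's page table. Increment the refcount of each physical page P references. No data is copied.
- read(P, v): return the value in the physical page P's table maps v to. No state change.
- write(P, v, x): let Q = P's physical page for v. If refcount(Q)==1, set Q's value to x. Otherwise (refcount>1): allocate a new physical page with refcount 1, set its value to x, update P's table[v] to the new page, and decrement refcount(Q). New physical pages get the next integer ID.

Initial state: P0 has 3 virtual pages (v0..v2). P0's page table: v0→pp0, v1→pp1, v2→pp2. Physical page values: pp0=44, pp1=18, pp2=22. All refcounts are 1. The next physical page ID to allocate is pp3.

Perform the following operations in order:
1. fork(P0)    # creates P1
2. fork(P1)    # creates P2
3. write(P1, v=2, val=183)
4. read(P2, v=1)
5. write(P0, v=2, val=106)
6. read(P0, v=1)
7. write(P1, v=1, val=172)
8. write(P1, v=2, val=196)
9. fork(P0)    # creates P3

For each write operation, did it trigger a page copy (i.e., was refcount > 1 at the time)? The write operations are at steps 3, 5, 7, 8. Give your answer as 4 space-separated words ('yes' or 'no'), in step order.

Op 1: fork(P0) -> P1. 3 ppages; refcounts: pp0:2 pp1:2 pp2:2
Op 2: fork(P1) -> P2. 3 ppages; refcounts: pp0:3 pp1:3 pp2:3
Op 3: write(P1, v2, 183). refcount(pp2)=3>1 -> COPY to pp3. 4 ppages; refcounts: pp0:3 pp1:3 pp2:2 pp3:1
Op 4: read(P2, v1) -> 18. No state change.
Op 5: write(P0, v2, 106). refcount(pp2)=2>1 -> COPY to pp4. 5 ppages; refcounts: pp0:3 pp1:3 pp2:1 pp3:1 pp4:1
Op 6: read(P0, v1) -> 18. No state change.
Op 7: write(P1, v1, 172). refcount(pp1)=3>1 -> COPY to pp5. 6 ppages; refcounts: pp0:3 pp1:2 pp2:1 pp3:1 pp4:1 pp5:1
Op 8: write(P1, v2, 196). refcount(pp3)=1 -> write in place. 6 ppages; refcounts: pp0:3 pp1:2 pp2:1 pp3:1 pp4:1 pp5:1
Op 9: fork(P0) -> P3. 6 ppages; refcounts: pp0:4 pp1:3 pp2:1 pp3:1 pp4:2 pp5:1

yes yes yes no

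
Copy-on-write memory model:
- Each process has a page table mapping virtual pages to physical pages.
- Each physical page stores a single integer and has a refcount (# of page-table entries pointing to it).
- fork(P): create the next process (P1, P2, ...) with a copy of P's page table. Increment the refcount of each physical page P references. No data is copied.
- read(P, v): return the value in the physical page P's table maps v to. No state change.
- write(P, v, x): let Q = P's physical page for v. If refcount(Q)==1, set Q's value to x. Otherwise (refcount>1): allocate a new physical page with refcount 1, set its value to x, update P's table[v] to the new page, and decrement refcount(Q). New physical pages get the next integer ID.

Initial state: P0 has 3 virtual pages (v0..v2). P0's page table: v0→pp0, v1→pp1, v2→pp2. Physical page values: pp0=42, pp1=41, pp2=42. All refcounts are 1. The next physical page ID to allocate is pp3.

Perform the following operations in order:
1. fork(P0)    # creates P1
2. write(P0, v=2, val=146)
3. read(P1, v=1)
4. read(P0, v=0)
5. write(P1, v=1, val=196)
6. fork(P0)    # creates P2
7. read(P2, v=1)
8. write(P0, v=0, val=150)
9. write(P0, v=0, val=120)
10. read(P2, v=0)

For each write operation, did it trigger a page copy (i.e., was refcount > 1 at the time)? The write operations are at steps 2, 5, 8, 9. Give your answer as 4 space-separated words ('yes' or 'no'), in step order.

Op 1: fork(P0) -> P1. 3 ppages; refcounts: pp0:2 pp1:2 pp2:2
Op 2: write(P0, v2, 146). refcount(pp2)=2>1 -> COPY to pp3. 4 ppages; refcounts: pp0:2 pp1:2 pp2:1 pp3:1
Op 3: read(P1, v1) -> 41. No state change.
Op 4: read(P0, v0) -> 42. No state change.
Op 5: write(P1, v1, 196). refcount(pp1)=2>1 -> COPY to pp4. 5 ppages; refcounts: pp0:2 pp1:1 pp2:1 pp3:1 pp4:1
Op 6: fork(P0) -> P2. 5 ppages; refcounts: pp0:3 pp1:2 pp2:1 pp3:2 pp4:1
Op 7: read(P2, v1) -> 41. No state change.
Op 8: write(P0, v0, 150). refcount(pp0)=3>1 -> COPY to pp5. 6 ppages; refcounts: pp0:2 pp1:2 pp2:1 pp3:2 pp4:1 pp5:1
Op 9: write(P0, v0, 120). refcount(pp5)=1 -> write in place. 6 ppages; refcounts: pp0:2 pp1:2 pp2:1 pp3:2 pp4:1 pp5:1
Op 10: read(P2, v0) -> 42. No state change.

yes yes yes no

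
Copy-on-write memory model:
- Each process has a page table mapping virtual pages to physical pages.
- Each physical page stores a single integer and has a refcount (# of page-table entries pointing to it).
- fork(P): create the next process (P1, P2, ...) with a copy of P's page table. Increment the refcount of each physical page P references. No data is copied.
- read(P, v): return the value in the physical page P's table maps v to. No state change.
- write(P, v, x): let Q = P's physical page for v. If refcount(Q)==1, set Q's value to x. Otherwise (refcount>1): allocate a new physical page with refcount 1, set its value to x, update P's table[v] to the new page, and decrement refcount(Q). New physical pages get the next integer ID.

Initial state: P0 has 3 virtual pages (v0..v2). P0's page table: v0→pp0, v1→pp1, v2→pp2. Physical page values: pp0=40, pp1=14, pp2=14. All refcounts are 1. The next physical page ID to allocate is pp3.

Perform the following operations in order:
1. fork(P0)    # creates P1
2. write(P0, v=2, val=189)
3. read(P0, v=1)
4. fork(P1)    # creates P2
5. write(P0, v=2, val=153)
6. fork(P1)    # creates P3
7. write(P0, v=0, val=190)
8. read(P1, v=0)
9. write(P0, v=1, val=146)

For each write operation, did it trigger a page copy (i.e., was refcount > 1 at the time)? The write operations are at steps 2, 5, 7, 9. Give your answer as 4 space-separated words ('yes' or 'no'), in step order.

Op 1: fork(P0) -> P1. 3 ppages; refcounts: pp0:2 pp1:2 pp2:2
Op 2: write(P0, v2, 189). refcount(pp2)=2>1 -> COPY to pp3. 4 ppages; refcounts: pp0:2 pp1:2 pp2:1 pp3:1
Op 3: read(P0, v1) -> 14. No state change.
Op 4: fork(P1) -> P2. 4 ppages; refcounts: pp0:3 pp1:3 pp2:2 pp3:1
Op 5: write(P0, v2, 153). refcount(pp3)=1 -> write in place. 4 ppages; refcounts: pp0:3 pp1:3 pp2:2 pp3:1
Op 6: fork(P1) -> P3. 4 ppages; refcounts: pp0:4 pp1:4 pp2:3 pp3:1
Op 7: write(P0, v0, 190). refcount(pp0)=4>1 -> COPY to pp4. 5 ppages; refcounts: pp0:3 pp1:4 pp2:3 pp3:1 pp4:1
Op 8: read(P1, v0) -> 40. No state change.
Op 9: write(P0, v1, 146). refcount(pp1)=4>1 -> COPY to pp5. 6 ppages; refcounts: pp0:3 pp1:3 pp2:3 pp3:1 pp4:1 pp5:1

yes no yes yes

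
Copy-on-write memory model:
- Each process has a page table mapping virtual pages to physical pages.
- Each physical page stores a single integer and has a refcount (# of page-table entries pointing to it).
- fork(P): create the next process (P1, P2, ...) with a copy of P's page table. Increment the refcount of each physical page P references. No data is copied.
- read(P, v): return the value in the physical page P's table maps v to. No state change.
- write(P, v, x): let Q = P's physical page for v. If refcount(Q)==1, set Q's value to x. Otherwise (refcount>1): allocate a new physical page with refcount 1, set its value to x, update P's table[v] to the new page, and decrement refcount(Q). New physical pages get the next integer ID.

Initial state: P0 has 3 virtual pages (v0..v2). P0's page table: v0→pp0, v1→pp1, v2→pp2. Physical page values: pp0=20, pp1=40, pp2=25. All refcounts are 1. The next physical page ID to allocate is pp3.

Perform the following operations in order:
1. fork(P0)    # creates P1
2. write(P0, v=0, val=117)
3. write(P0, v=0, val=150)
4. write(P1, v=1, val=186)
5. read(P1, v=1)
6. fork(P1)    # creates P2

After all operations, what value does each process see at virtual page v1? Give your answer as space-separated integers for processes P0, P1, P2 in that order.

Answer: 40 186 186

Derivation:
Op 1: fork(P0) -> P1. 3 ppages; refcounts: pp0:2 pp1:2 pp2:2
Op 2: write(P0, v0, 117). refcount(pp0)=2>1 -> COPY to pp3. 4 ppages; refcounts: pp0:1 pp1:2 pp2:2 pp3:1
Op 3: write(P0, v0, 150). refcount(pp3)=1 -> write in place. 4 ppages; refcounts: pp0:1 pp1:2 pp2:2 pp3:1
Op 4: write(P1, v1, 186). refcount(pp1)=2>1 -> COPY to pp4. 5 ppages; refcounts: pp0:1 pp1:1 pp2:2 pp3:1 pp4:1
Op 5: read(P1, v1) -> 186. No state change.
Op 6: fork(P1) -> P2. 5 ppages; refcounts: pp0:2 pp1:1 pp2:3 pp3:1 pp4:2
P0: v1 -> pp1 = 40
P1: v1 -> pp4 = 186
P2: v1 -> pp4 = 186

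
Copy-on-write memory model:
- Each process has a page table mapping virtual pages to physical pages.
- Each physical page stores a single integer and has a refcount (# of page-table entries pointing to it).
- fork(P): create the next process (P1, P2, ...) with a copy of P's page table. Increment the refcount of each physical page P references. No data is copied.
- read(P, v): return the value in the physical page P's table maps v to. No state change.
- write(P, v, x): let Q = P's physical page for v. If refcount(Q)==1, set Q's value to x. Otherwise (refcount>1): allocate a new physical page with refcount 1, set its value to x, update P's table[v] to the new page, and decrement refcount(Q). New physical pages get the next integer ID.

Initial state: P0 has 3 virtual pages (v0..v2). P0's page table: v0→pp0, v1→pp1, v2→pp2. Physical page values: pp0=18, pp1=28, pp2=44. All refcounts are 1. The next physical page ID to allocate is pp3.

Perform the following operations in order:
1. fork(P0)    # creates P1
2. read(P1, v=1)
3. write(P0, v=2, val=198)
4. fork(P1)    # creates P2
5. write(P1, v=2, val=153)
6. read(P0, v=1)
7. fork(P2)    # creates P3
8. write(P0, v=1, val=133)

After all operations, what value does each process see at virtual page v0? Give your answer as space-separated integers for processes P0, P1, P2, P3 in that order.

Answer: 18 18 18 18

Derivation:
Op 1: fork(P0) -> P1. 3 ppages; refcounts: pp0:2 pp1:2 pp2:2
Op 2: read(P1, v1) -> 28. No state change.
Op 3: write(P0, v2, 198). refcount(pp2)=2>1 -> COPY to pp3. 4 ppages; refcounts: pp0:2 pp1:2 pp2:1 pp3:1
Op 4: fork(P1) -> P2. 4 ppages; refcounts: pp0:3 pp1:3 pp2:2 pp3:1
Op 5: write(P1, v2, 153). refcount(pp2)=2>1 -> COPY to pp4. 5 ppages; refcounts: pp0:3 pp1:3 pp2:1 pp3:1 pp4:1
Op 6: read(P0, v1) -> 28. No state change.
Op 7: fork(P2) -> P3. 5 ppages; refcounts: pp0:4 pp1:4 pp2:2 pp3:1 pp4:1
Op 8: write(P0, v1, 133). refcount(pp1)=4>1 -> COPY to pp5. 6 ppages; refcounts: pp0:4 pp1:3 pp2:2 pp3:1 pp4:1 pp5:1
P0: v0 -> pp0 = 18
P1: v0 -> pp0 = 18
P2: v0 -> pp0 = 18
P3: v0 -> pp0 = 18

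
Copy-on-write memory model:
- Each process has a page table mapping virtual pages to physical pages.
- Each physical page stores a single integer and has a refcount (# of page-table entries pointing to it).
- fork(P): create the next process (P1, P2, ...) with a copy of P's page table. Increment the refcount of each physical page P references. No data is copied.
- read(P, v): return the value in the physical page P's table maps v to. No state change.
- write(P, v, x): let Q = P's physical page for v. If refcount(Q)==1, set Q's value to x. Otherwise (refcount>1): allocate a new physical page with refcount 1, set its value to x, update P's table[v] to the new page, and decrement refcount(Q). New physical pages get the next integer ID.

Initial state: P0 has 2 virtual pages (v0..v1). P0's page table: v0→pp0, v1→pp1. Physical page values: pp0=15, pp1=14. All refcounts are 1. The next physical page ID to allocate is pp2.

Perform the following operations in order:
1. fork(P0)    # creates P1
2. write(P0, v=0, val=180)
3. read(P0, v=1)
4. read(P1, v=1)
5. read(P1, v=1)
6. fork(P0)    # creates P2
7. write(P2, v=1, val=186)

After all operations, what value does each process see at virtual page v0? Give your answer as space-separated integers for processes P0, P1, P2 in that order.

Answer: 180 15 180

Derivation:
Op 1: fork(P0) -> P1. 2 ppages; refcounts: pp0:2 pp1:2
Op 2: write(P0, v0, 180). refcount(pp0)=2>1 -> COPY to pp2. 3 ppages; refcounts: pp0:1 pp1:2 pp2:1
Op 3: read(P0, v1) -> 14. No state change.
Op 4: read(P1, v1) -> 14. No state change.
Op 5: read(P1, v1) -> 14. No state change.
Op 6: fork(P0) -> P2. 3 ppages; refcounts: pp0:1 pp1:3 pp2:2
Op 7: write(P2, v1, 186). refcount(pp1)=3>1 -> COPY to pp3. 4 ppages; refcounts: pp0:1 pp1:2 pp2:2 pp3:1
P0: v0 -> pp2 = 180
P1: v0 -> pp0 = 15
P2: v0 -> pp2 = 180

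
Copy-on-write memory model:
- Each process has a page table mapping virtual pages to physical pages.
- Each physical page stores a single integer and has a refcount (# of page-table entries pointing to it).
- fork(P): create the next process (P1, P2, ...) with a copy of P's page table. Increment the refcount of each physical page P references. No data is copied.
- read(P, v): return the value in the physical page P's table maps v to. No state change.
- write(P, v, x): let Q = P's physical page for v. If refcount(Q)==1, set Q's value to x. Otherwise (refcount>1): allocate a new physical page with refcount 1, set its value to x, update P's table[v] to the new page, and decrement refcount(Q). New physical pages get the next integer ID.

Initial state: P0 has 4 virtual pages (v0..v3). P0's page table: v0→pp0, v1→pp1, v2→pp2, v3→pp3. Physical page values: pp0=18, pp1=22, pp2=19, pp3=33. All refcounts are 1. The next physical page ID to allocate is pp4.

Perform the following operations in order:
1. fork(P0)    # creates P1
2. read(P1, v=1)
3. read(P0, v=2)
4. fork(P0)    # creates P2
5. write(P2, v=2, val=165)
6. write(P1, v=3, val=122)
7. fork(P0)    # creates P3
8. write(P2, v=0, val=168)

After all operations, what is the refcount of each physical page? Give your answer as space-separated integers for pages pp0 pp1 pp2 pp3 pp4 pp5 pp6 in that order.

Op 1: fork(P0) -> P1. 4 ppages; refcounts: pp0:2 pp1:2 pp2:2 pp3:2
Op 2: read(P1, v1) -> 22. No state change.
Op 3: read(P0, v2) -> 19. No state change.
Op 4: fork(P0) -> P2. 4 ppages; refcounts: pp0:3 pp1:3 pp2:3 pp3:3
Op 5: write(P2, v2, 165). refcount(pp2)=3>1 -> COPY to pp4. 5 ppages; refcounts: pp0:3 pp1:3 pp2:2 pp3:3 pp4:1
Op 6: write(P1, v3, 122). refcount(pp3)=3>1 -> COPY to pp5. 6 ppages; refcounts: pp0:3 pp1:3 pp2:2 pp3:2 pp4:1 pp5:1
Op 7: fork(P0) -> P3. 6 ppages; refcounts: pp0:4 pp1:4 pp2:3 pp3:3 pp4:1 pp5:1
Op 8: write(P2, v0, 168). refcount(pp0)=4>1 -> COPY to pp6. 7 ppages; refcounts: pp0:3 pp1:4 pp2:3 pp3:3 pp4:1 pp5:1 pp6:1

Answer: 3 4 3 3 1 1 1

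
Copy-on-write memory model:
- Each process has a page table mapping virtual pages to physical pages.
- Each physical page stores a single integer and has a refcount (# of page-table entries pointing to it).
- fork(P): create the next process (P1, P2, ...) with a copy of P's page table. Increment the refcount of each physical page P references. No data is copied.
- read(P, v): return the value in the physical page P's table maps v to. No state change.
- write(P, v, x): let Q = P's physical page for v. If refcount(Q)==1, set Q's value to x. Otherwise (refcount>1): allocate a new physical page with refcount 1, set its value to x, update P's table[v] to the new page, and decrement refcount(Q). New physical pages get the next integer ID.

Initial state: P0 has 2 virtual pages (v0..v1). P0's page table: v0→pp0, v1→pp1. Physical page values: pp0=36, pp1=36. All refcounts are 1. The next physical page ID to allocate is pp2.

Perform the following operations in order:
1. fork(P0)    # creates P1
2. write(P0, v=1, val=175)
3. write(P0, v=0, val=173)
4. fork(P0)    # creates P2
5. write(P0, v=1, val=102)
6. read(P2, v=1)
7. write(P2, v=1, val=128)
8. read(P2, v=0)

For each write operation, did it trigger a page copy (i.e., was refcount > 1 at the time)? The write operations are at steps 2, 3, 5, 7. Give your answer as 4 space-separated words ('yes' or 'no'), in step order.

Op 1: fork(P0) -> P1. 2 ppages; refcounts: pp0:2 pp1:2
Op 2: write(P0, v1, 175). refcount(pp1)=2>1 -> COPY to pp2. 3 ppages; refcounts: pp0:2 pp1:1 pp2:1
Op 3: write(P0, v0, 173). refcount(pp0)=2>1 -> COPY to pp3. 4 ppages; refcounts: pp0:1 pp1:1 pp2:1 pp3:1
Op 4: fork(P0) -> P2. 4 ppages; refcounts: pp0:1 pp1:1 pp2:2 pp3:2
Op 5: write(P0, v1, 102). refcount(pp2)=2>1 -> COPY to pp4. 5 ppages; refcounts: pp0:1 pp1:1 pp2:1 pp3:2 pp4:1
Op 6: read(P2, v1) -> 175. No state change.
Op 7: write(P2, v1, 128). refcount(pp2)=1 -> write in place. 5 ppages; refcounts: pp0:1 pp1:1 pp2:1 pp3:2 pp4:1
Op 8: read(P2, v0) -> 173. No state change.

yes yes yes no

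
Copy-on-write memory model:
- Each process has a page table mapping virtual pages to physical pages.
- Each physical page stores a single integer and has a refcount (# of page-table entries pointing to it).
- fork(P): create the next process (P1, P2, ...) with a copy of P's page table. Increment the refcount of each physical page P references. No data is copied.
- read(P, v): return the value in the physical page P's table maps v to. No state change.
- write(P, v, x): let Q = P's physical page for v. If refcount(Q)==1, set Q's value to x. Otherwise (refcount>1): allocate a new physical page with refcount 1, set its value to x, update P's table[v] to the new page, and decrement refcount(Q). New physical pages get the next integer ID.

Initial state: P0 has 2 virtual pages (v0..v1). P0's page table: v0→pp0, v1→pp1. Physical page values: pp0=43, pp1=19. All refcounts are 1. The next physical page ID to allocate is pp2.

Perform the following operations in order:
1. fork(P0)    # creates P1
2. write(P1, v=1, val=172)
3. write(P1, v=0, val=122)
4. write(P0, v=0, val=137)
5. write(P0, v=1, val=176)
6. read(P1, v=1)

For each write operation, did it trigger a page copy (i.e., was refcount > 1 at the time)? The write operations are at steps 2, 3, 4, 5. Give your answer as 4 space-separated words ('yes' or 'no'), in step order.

Op 1: fork(P0) -> P1. 2 ppages; refcounts: pp0:2 pp1:2
Op 2: write(P1, v1, 172). refcount(pp1)=2>1 -> COPY to pp2. 3 ppages; refcounts: pp0:2 pp1:1 pp2:1
Op 3: write(P1, v0, 122). refcount(pp0)=2>1 -> COPY to pp3. 4 ppages; refcounts: pp0:1 pp1:1 pp2:1 pp3:1
Op 4: write(P0, v0, 137). refcount(pp0)=1 -> write in place. 4 ppages; refcounts: pp0:1 pp1:1 pp2:1 pp3:1
Op 5: write(P0, v1, 176). refcount(pp1)=1 -> write in place. 4 ppages; refcounts: pp0:1 pp1:1 pp2:1 pp3:1
Op 6: read(P1, v1) -> 172. No state change.

yes yes no no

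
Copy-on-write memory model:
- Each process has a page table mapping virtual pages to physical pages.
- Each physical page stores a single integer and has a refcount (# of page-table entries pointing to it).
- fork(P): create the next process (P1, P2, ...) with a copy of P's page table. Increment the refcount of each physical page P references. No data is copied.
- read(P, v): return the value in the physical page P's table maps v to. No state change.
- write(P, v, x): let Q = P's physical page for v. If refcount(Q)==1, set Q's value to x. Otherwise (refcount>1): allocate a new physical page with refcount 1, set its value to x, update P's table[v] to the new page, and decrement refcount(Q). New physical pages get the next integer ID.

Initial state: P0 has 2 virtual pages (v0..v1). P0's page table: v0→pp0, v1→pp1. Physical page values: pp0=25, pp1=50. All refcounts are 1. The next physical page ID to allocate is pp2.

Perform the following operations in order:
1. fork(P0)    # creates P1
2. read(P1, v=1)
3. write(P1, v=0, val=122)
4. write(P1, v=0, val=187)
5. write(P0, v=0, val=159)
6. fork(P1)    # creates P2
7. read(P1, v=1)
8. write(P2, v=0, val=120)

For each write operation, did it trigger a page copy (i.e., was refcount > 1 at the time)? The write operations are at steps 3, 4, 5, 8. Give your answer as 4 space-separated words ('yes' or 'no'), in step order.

Op 1: fork(P0) -> P1. 2 ppages; refcounts: pp0:2 pp1:2
Op 2: read(P1, v1) -> 50. No state change.
Op 3: write(P1, v0, 122). refcount(pp0)=2>1 -> COPY to pp2. 3 ppages; refcounts: pp0:1 pp1:2 pp2:1
Op 4: write(P1, v0, 187). refcount(pp2)=1 -> write in place. 3 ppages; refcounts: pp0:1 pp1:2 pp2:1
Op 5: write(P0, v0, 159). refcount(pp0)=1 -> write in place. 3 ppages; refcounts: pp0:1 pp1:2 pp2:1
Op 6: fork(P1) -> P2. 3 ppages; refcounts: pp0:1 pp1:3 pp2:2
Op 7: read(P1, v1) -> 50. No state change.
Op 8: write(P2, v0, 120). refcount(pp2)=2>1 -> COPY to pp3. 4 ppages; refcounts: pp0:1 pp1:3 pp2:1 pp3:1

yes no no yes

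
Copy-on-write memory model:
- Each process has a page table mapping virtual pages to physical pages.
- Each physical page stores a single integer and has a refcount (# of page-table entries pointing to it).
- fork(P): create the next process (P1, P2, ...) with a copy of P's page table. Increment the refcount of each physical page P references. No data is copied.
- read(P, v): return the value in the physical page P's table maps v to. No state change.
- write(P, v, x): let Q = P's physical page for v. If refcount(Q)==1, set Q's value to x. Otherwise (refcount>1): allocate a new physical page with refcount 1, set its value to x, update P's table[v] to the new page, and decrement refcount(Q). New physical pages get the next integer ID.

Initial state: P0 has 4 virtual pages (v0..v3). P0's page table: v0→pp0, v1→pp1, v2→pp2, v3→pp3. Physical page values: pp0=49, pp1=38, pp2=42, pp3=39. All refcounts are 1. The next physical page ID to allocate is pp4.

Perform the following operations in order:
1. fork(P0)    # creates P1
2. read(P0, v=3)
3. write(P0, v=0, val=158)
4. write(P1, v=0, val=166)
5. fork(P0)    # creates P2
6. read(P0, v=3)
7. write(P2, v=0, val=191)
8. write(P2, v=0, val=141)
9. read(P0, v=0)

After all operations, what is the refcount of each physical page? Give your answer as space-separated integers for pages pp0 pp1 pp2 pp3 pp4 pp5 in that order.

Answer: 1 3 3 3 1 1

Derivation:
Op 1: fork(P0) -> P1. 4 ppages; refcounts: pp0:2 pp1:2 pp2:2 pp3:2
Op 2: read(P0, v3) -> 39. No state change.
Op 3: write(P0, v0, 158). refcount(pp0)=2>1 -> COPY to pp4. 5 ppages; refcounts: pp0:1 pp1:2 pp2:2 pp3:2 pp4:1
Op 4: write(P1, v0, 166). refcount(pp0)=1 -> write in place. 5 ppages; refcounts: pp0:1 pp1:2 pp2:2 pp3:2 pp4:1
Op 5: fork(P0) -> P2. 5 ppages; refcounts: pp0:1 pp1:3 pp2:3 pp3:3 pp4:2
Op 6: read(P0, v3) -> 39. No state change.
Op 7: write(P2, v0, 191). refcount(pp4)=2>1 -> COPY to pp5. 6 ppages; refcounts: pp0:1 pp1:3 pp2:3 pp3:3 pp4:1 pp5:1
Op 8: write(P2, v0, 141). refcount(pp5)=1 -> write in place. 6 ppages; refcounts: pp0:1 pp1:3 pp2:3 pp3:3 pp4:1 pp5:1
Op 9: read(P0, v0) -> 158. No state change.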